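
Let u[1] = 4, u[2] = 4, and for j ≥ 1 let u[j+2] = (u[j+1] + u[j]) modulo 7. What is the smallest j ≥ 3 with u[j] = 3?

u[1] = 4, u[2] = 4, u[3] = 1, u[4] = 5, u[5] = 6, u[6] = 4, u[7] = 3, u[8] = 0, u[9] = 3, u[10] = 3, u[11] = 6, u[12] = 2, u[13] = 1, u[14] = 3, u[15] = 4, u[16] = 0, u[17] = 4, u[18] = 4.
The sequence repeats with period 16.
The value 3 first appears (with j ≥ 3) at u[7].

7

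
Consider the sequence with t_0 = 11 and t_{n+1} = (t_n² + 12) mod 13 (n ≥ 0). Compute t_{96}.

We have t_0 = 11, t_1 = 3, t_2 = 8, t_3 = 11.
Since t_3 = t_0 = 11, the sequence is periodic with period 3.
(96 - 0) mod 3 = 0, so t_{96} = t_0 = 11.

11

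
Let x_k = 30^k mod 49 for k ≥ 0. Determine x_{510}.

We have x_0 = 1,  x_1 = 30,  x_2 = 18,  x_3 = 1.
Since x_3 = x_0 = 1, the sequence is periodic with period 3.
(510 - 0) mod 3 = 0, so x_{510} = x_0 = 1.

1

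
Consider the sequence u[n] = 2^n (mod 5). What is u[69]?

2

Computing terms: u[0] = 1; u[1] = 2; u[2] = 4; u[3] = 3; u[4] = 1.
Since u[4] = u[0] = 1, the sequence is periodic with period 4.
(69 - 0) mod 4 = 1, so u[69] = u[1] = 2.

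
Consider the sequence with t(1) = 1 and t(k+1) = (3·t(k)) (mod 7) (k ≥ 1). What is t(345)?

2

We have t(1) = 1,  t(2) = 3,  t(3) = 2,  t(4) = 6,  t(5) = 4,  t(6) = 5,  t(7) = 1.
Since t(7) = t(1) = 1, the sequence is periodic with period 6.
So t(345) = t(1 + ((345-1) mod 6)) = t(3) = 2.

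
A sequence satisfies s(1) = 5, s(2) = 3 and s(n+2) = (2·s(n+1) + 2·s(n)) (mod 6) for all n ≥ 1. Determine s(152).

Computing terms: s(1) = 5; s(2) = 3; s(3) = 4; s(4) = 2; s(5) = 0; s(6) = 4; s(7) = 2.
Since (s(6), s(7)) = (s(3), s(4)) = (4, 2) (two consecutive terms determine the rest), the sequence is eventually periodic: after a pre-period of length 2 it cycles with period 3.
For n ≥ 3, s(n) depends only on (n - 3) mod 3. (152 - 3) mod 3 = 2, so s(152) = s(5) = 0.

0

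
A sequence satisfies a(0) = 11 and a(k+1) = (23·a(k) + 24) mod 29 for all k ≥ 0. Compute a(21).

a(0) = 11, a(1) = 16, a(2) = 15, a(3) = 21, a(4) = 14, a(5) = 27, a(6) = 7, a(7) = 11.
Since a(7) = a(0) = 11, the sequence is periodic with period 7.
So a(21) = a(0 + ((21-0) mod 7)) = a(0) = 11.

11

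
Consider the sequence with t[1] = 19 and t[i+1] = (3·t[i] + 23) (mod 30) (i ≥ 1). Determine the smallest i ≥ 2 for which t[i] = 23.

We have t[1] = 19,  t[2] = 20,  t[3] = 23,  t[4] = 2,  t[5] = 29,  t[6] = 20.
Since t[6] = t[2] = 20, the sequence is eventually periodic: after a pre-period of length 1 it cycles with period 4.
The value 23 first appears (with i ≥ 2) at t[3].

3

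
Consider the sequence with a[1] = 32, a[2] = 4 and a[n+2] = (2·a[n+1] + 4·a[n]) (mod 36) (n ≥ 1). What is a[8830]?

20

Computing terms: a[1] = 32,  a[2] = 4,  a[3] = 28,  a[4] = 0,  a[5] = 4,  a[6] = 8,  a[7] = 32,  a[8] = 24,  a[9] = 32,  a[10] = 16,  a[11] = 16,  a[12] = 24,  a[13] = 4,  a[14] = 32,  a[15] = 8,  a[16] = 0,  a[17] = 32,  a[18] = 28,  a[19] = 4,  a[20] = 12,  a[21] = 4,  a[22] = 20,  a[23] = 20,  a[24] = 12,  a[25] = 32,  a[26] = 4.
Since (a[25], a[26]) = (a[1], a[2]) = (32, 4) (two consecutive terms determine the rest), the sequence is periodic with period 24.
So a[8830] = a[1 + ((8830-1) mod 24)] = a[22] = 20.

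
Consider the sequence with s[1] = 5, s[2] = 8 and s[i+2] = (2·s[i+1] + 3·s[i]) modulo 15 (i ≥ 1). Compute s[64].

11

We have s[1] = 5; s[2] = 8; s[3] = 1; s[4] = 11; s[5] = 10; s[6] = 8; s[7] = 1.
Since (s[6], s[7]) = (s[2], s[3]) = (8, 1) (two consecutive terms determine the rest), the sequence is eventually periodic: after a pre-period of length 1 it cycles with period 4.
For i ≥ 2, s[i] depends only on (i - 2) mod 4. (64 - 2) mod 4 = 2, so s[64] = s[4] = 11.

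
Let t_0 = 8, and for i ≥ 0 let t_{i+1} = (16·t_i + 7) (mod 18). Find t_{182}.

7

t_0 = 8, t_1 = 9, t_2 = 7, t_3 = 11, t_4 = 3, t_5 = 1, t_6 = 5, t_7 = 15, t_8 = 13, t_9 = 17, t_{10} = 9.
Since t_{10} = t_1 = 9, the sequence is eventually periodic: after a pre-period of length 1 it cycles with period 9.
For i ≥ 1, t_i depends only on (i - 1) mod 9. (182 - 1) mod 9 = 1, so t_{182} = t_2 = 7.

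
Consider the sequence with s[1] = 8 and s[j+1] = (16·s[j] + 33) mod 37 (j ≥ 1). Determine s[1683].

10

We have s[1] = 8, s[2] = 13, s[3] = 19, s[4] = 4, s[5] = 23, s[6] = 31, s[7] = 11, s[8] = 24, s[9] = 10, s[10] = 8.
The sequence repeats with period 9.
So s[1683] = s[1 + ((1683-1) mod 9)] = s[9] = 10.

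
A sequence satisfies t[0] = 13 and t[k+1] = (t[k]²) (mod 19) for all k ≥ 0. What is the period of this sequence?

We have t[0] = 13; t[1] = 17; t[2] = 4; t[3] = 16; t[4] = 9; t[5] = 5; t[6] = 6; t[7] = 17.
Since t[7] = t[1] = 17, the sequence is eventually periodic: after a pre-period of length 1 it cycles with period 6.

6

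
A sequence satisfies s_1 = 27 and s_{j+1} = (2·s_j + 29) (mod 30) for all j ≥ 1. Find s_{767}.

15

s_1 = 27; s_2 = 23; s_3 = 15; s_4 = 29; s_5 = 27.
Since s_5 = s_1 = 27, the sequence is periodic with period 4.
(767 - 1) mod 4 = 2, so s_{767} = s_3 = 15.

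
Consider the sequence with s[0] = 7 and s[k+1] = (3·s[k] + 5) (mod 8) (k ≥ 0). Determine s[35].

Listing terms: s[0] = 7,  s[1] = 2,  s[2] = 3,  s[3] = 6,  s[4] = 7.
Since s[4] = s[0] = 7, the sequence is periodic with period 4.
So s[35] = s[0 + ((35-0) mod 4)] = s[3] = 6.

6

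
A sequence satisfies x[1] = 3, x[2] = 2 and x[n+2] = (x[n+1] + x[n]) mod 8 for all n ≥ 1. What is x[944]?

x[1] = 3; x[2] = 2; x[3] = 5; x[4] = 7; x[5] = 4; x[6] = 3; x[7] = 7; x[8] = 2; x[9] = 1; x[10] = 3; x[11] = 4; x[12] = 7; x[13] = 3; x[14] = 2.
Since (x[13], x[14]) = (x[1], x[2]) = (3, 2) (two consecutive terms determine the rest), the sequence is periodic with period 12.
So x[944] = x[1 + ((944-1) mod 12)] = x[8] = 2.

2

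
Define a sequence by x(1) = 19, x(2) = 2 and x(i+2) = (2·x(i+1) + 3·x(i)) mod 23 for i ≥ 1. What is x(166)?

x(1) = 19,  x(2) = 2,  x(3) = 15,  x(4) = 13,  x(5) = 2,  x(6) = 20,  x(7) = 0,  x(8) = 14,  x(9) = 5,  x(10) = 6,  x(11) = 4,  x(12) = 3,  x(13) = 18,  x(14) = 22,  x(15) = 6,  x(16) = 9,  x(17) = 13,  x(18) = 7,  x(19) = 7,  x(20) = 12,  x(21) = 22,  x(22) = 11,  x(23) = 19,  x(24) = 2.
Since (x(23), x(24)) = (x(1), x(2)) = (19, 2) (two consecutive terms determine the rest), the sequence is periodic with period 22.
(166 - 1) mod 22 = 11, so x(166) = x(12) = 3.

3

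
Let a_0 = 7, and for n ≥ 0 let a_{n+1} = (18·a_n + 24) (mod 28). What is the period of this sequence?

Listing terms: a_0 = 7; a_1 = 10; a_2 = 8; a_3 = 0; a_4 = 24; a_5 = 8.
Since a_5 = a_2 = 8, the sequence is eventually periodic: after a pre-period of length 2 it cycles with period 3.

3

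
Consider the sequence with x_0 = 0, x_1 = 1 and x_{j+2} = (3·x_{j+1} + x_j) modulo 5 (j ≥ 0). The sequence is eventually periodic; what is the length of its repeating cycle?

We have x_0 = 0; x_1 = 1; x_2 = 3; x_3 = 0; x_4 = 3; x_5 = 4; x_6 = 0; x_7 = 4; x_8 = 2; x_9 = 0; x_{10} = 2; x_{11} = 1; x_{12} = 0; x_{13} = 1.
The sequence repeats with period 12.

12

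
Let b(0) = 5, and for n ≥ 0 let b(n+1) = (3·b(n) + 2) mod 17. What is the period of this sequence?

Computing terms: b(0) = 5; b(1) = 0; b(2) = 2; b(3) = 8; b(4) = 9; b(5) = 12; b(6) = 4; b(7) = 14; b(8) = 10; b(9) = 15; b(10) = 13; b(11) = 7; b(12) = 6; b(13) = 3; b(14) = 11; b(15) = 1; b(16) = 5.
The sequence repeats with period 16.

16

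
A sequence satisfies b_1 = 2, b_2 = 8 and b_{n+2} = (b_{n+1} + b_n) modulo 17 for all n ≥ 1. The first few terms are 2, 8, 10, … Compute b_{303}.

Computing terms: b_1 = 2; b_2 = 8; b_3 = 10; b_4 = 1; b_5 = 11; b_6 = 12; b_7 = 6; b_8 = 1; b_9 = 7; b_{10} = 8; b_{11} = 15; b_{12} = 6; b_{13} = 4; b_{14} = 10; b_{15} = 14; b_{16} = 7; b_{17} = 4; b_{18} = 11; b_{19} = 15; b_{20} = 9; b_{21} = 7; b_{22} = 16; b_{23} = 6; b_{24} = 5; b_{25} = 11; b_{26} = 16; b_{27} = 10; b_{28} = 9; b_{29} = 2; b_{30} = 11; b_{31} = 13; b_{32} = 7; b_{33} = 3; b_{34} = 10; b_{35} = 13; b_{36} = 6; b_{37} = 2; b_{38} = 8.
Since (b_{37}, b_{38}) = (b_1, b_2) = (2, 8) (two consecutive terms determine the rest), the sequence is periodic with period 36.
(303 - 1) mod 36 = 14, so b_{303} = b_{15} = 14.

14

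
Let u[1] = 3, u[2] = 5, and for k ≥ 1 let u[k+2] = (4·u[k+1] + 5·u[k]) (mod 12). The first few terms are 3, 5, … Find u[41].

7

We have u[1] = 3; u[2] = 5; u[3] = 11; u[4] = 9; u[5] = 7; u[6] = 1; u[7] = 3; u[8] = 5.
Since (u[7], u[8]) = (u[1], u[2]) = (3, 5) (two consecutive terms determine the rest), the sequence is periodic with period 6.
(41 - 1) mod 6 = 4, so u[41] = u[5] = 7.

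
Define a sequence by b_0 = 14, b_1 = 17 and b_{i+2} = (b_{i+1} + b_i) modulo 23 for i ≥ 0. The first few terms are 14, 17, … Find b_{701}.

11

Computing terms: b_0 = 14,  b_1 = 17,  b_2 = 8,  b_3 = 2,  b_4 = 10,  b_5 = 12,  b_6 = 22,  b_7 = 11,  b_8 = 10,  b_9 = 21,  b_{10} = 8,  b_{11} = 6,  b_{12} = 14,  b_{13} = 20,  b_{14} = 11,  b_{15} = 8,  b_{16} = 19,  b_{17} = 4,  b_{18} = 0,  b_{19} = 4,  b_{20} = 4,  b_{21} = 8,  b_{22} = 12,  b_{23} = 20,  b_{24} = 9,  b_{25} = 6,  b_{26} = 15,  b_{27} = 21,  b_{28} = 13,  b_{29} = 11,  b_{30} = 1,  b_{31} = 12,  b_{32} = 13,  b_{33} = 2,  b_{34} = 15,  b_{35} = 17,  b_{36} = 9,  b_{37} = 3,  b_{38} = 12,  b_{39} = 15,  b_{40} = 4,  b_{41} = 19,  b_{42} = 0,  b_{43} = 19,  b_{44} = 19,  b_{45} = 15,  b_{46} = 11,  b_{47} = 3,  b_{48} = 14,  b_{49} = 17.
Since (b_{48}, b_{49}) = (b_0, b_1) = (14, 17) (two consecutive terms determine the rest), the sequence is periodic with period 48.
(701 - 0) mod 48 = 29, so b_{701} = b_{29} = 11.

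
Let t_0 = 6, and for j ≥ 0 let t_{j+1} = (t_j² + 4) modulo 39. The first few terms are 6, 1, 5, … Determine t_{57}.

29

Computing terms: t_0 = 6,  t_1 = 1,  t_2 = 5,  t_3 = 29,  t_4 = 26,  t_5 = 17,  t_6 = 20,  t_7 = 14,  t_8 = 5.
Since t_8 = t_2 = 5, the sequence is eventually periodic: after a pre-period of length 2 it cycles with period 6.
For j ≥ 2, t_j depends only on (j - 2) mod 6. (57 - 2) mod 6 = 1, so t_{57} = t_3 = 29.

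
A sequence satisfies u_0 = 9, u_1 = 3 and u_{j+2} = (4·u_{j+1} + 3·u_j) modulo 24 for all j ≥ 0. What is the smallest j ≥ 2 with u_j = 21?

Computing terms: u_0 = 9, u_1 = 3, u_2 = 15, u_3 = 21, u_4 = 9, u_5 = 3.
The sequence repeats with period 4.
The value 21 first appears (with j ≥ 2) at u_3.

3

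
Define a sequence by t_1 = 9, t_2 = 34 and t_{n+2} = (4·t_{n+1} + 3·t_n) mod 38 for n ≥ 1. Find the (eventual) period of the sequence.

18

We have t_1 = 9; t_2 = 34; t_3 = 11; t_4 = 32; t_5 = 9; t_6 = 18; t_7 = 23; t_8 = 32; t_9 = 7; t_{10} = 10; t_{11} = 23; t_{12} = 8; t_{13} = 25; t_{14} = 10; t_{15} = 1; t_{16} = 34; t_{17} = 25; t_{18} = 12; t_{19} = 9; t_{20} = 34.
Since (t_{19}, t_{20}) = (t_1, t_2) = (9, 34) (two consecutive terms determine the rest), the sequence is periodic with period 18.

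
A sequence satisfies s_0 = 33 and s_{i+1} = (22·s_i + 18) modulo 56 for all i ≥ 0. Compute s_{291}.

Listing terms: s_0 = 33; s_1 = 16; s_2 = 34; s_3 = 38; s_4 = 14; s_5 = 46; s_6 = 22; s_7 = 54; s_8 = 30; s_9 = 6; s_{10} = 38.
Since s_{10} = s_3 = 38, the sequence is eventually periodic: after a pre-period of length 3 it cycles with period 7.
For i ≥ 3, s_i depends only on (i - 3) mod 7. (291 - 3) mod 7 = 1, so s_{291} = s_4 = 14.

14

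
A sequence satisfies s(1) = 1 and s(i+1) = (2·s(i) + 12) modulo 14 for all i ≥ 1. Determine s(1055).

Computing terms: s(1) = 1, s(2) = 0, s(3) = 12, s(4) = 8, s(5) = 0.
Since s(5) = s(2) = 0, the sequence is eventually periodic: after a pre-period of length 1 it cycles with period 3.
For i ≥ 2, s(i) depends only on (i - 2) mod 3. (1055 - 2) mod 3 = 0, so s(1055) = s(2) = 0.

0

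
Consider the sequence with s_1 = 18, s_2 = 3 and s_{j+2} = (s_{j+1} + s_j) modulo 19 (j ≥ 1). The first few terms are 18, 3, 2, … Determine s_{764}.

12

s_1 = 18; s_2 = 3; s_3 = 2; s_4 = 5; s_5 = 7; s_6 = 12; s_7 = 0; s_8 = 12; s_9 = 12; s_{10} = 5; s_{11} = 17; s_{12} = 3; s_{13} = 1; s_{14} = 4; s_{15} = 5; s_{16} = 9; s_{17} = 14; s_{18} = 4; s_{19} = 18; s_{20} = 3.
The sequence repeats with period 18.
(764 - 1) mod 18 = 7, so s_{764} = s_8 = 12.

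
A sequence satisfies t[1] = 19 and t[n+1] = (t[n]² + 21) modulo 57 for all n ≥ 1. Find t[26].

t[1] = 19, t[2] = 40, t[3] = 25, t[4] = 19.
Since t[4] = t[1] = 19, the sequence is periodic with period 3.
So t[26] = t[1 + ((26-1) mod 3)] = t[2] = 40.

40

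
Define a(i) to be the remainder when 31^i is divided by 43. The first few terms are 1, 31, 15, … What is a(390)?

11

We have a(0) = 1, a(1) = 31, a(2) = 15, a(3) = 35, a(4) = 10, a(5) = 9, a(6) = 21, a(7) = 6, a(8) = 14, a(9) = 4, a(10) = 38, a(11) = 17, a(12) = 11, a(13) = 40, a(14) = 36, a(15) = 41, a(16) = 24, a(17) = 13, a(18) = 16, a(19) = 23, a(20) = 25, a(21) = 1.
Since a(21) = a(0) = 1, the sequence is periodic with period 21.
(390 - 0) mod 21 = 12, so a(390) = a(12) = 11.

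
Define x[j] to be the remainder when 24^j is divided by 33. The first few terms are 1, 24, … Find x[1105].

21

x[0] = 1; x[1] = 24; x[2] = 15; x[3] = 30; x[4] = 27; x[5] = 21; x[6] = 9; x[7] = 18; x[8] = 3; x[9] = 6; x[10] = 12; x[11] = 24.
Since x[11] = x[1] = 24, the sequence is eventually periodic: after a pre-period of length 1 it cycles with period 10.
For j ≥ 1, x[j] depends only on (j - 1) mod 10. (1105 - 1) mod 10 = 4, so x[1105] = x[5] = 21.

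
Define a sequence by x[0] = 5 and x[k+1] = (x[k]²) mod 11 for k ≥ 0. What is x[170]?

9

We have x[0] = 5; x[1] = 3; x[2] = 9; x[3] = 4; x[4] = 5.
Since x[4] = x[0] = 5, the sequence is periodic with period 4.
So x[170] = x[0 + ((170-0) mod 4)] = x[2] = 9.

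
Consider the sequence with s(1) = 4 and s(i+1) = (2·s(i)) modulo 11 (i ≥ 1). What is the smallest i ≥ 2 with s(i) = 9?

5

Listing terms: s(1) = 4, s(2) = 8, s(3) = 5, s(4) = 10, s(5) = 9, s(6) = 7, s(7) = 3, s(8) = 6, s(9) = 1, s(10) = 2, s(11) = 4.
The sequence repeats with period 10.
The value 9 first appears (with i ≥ 2) at s(5).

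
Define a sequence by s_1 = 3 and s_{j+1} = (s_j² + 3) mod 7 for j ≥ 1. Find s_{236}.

5

Computing terms: s_1 = 3, s_2 = 5, s_3 = 0, s_4 = 3.
The sequence repeats with period 3.
(236 - 1) mod 3 = 1, so s_{236} = s_2 = 5.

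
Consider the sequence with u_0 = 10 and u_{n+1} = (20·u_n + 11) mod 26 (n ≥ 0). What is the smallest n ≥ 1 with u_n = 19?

We have u_0 = 10, u_1 = 3, u_2 = 19, u_3 = 1, u_4 = 5, u_5 = 7, u_6 = 21, u_7 = 15, u_8 = 25, u_9 = 17, u_{10} = 13, u_{11} = 11, u_{12} = 23, u_{13} = 3.
Since u_{13} = u_1 = 3, the sequence is eventually periodic: after a pre-period of length 1 it cycles with period 12.
The value 19 first appears (with n ≥ 1) at u_2.

2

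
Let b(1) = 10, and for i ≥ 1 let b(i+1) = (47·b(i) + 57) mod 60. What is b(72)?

59

Computing terms: b(1) = 10,  b(2) = 47,  b(3) = 46,  b(4) = 59,  b(5) = 10.
The sequence repeats with period 4.
So b(72) = b(1 + ((72-1) mod 4)) = b(4) = 59.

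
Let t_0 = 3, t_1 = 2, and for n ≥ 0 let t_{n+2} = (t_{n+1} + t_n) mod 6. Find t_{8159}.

Computing terms: t_0 = 3; t_1 = 2; t_2 = 5; t_3 = 1; t_4 = 0; t_5 = 1; t_6 = 1; t_7 = 2; t_8 = 3; t_9 = 5; t_{10} = 2; t_{11} = 1; t_{12} = 3; t_{13} = 4; t_{14} = 1; t_{15} = 5; t_{16} = 0; t_{17} = 5; t_{18} = 5; t_{19} = 4; t_{20} = 3; t_{21} = 1; t_{22} = 4; t_{23} = 5; t_{24} = 3; t_{25} = 2.
Since (t_{24}, t_{25}) = (t_0, t_1) = (3, 2) (two consecutive terms determine the rest), the sequence is periodic with period 24.
(8159 - 0) mod 24 = 23, so t_{8159} = t_{23} = 5.

5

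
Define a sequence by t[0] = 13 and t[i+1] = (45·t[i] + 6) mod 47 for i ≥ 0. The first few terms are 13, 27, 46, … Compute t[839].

34

t[0] = 13; t[1] = 27; t[2] = 46; t[3] = 8; t[4] = 37; t[5] = 26; t[6] = 1; t[7] = 4; t[8] = 45; t[9] = 10; t[10] = 33; t[11] = 34; t[12] = 32; t[13] = 36; t[14] = 28; t[15] = 44; t[16] = 12; t[17] = 29; t[18] = 42; t[19] = 16; t[20] = 21; t[21] = 11; t[22] = 31; t[23] = 38; t[24] = 24; t[25] = 5; t[26] = 43; t[27] = 14; t[28] = 25; t[29] = 3; t[30] = 0; t[31] = 6; t[32] = 41; t[33] = 18; t[34] = 17; t[35] = 19; t[36] = 15; t[37] = 23; t[38] = 7; t[39] = 39; t[40] = 22; t[41] = 9; t[42] = 35; t[43] = 30; t[44] = 40; t[45] = 20; t[46] = 13.
The sequence repeats with period 46.
(839 - 0) mod 46 = 11, so t[839] = t[11] = 34.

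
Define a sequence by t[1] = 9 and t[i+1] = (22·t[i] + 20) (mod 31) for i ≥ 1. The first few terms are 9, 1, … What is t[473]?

Computing terms: t[1] = 9,  t[2] = 1,  t[3] = 11,  t[4] = 14,  t[5] = 18,  t[6] = 13,  t[7] = 27,  t[8] = 25,  t[9] = 12,  t[10] = 5,  t[11] = 6,  t[12] = 28,  t[13] = 16,  t[14] = 0,  t[15] = 20,  t[16] = 26,  t[17] = 3,  t[18] = 24,  t[19] = 21,  t[20] = 17,  t[21] = 22,  t[22] = 8,  t[23] = 10,  t[24] = 23,  t[25] = 30,  t[26] = 29,  t[27] = 7,  t[28] = 19,  t[29] = 4,  t[30] = 15,  t[31] = 9.
The sequence repeats with period 30.
(473 - 1) mod 30 = 22, so t[473] = t[23] = 10.

10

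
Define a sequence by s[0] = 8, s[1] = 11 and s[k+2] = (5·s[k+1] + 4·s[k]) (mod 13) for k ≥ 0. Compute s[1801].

We have s[0] = 8; s[1] = 11; s[2] = 9; s[3] = 11; s[4] = 0; s[5] = 5; s[6] = 12; s[7] = 2; s[8] = 6; s[9] = 12; s[10] = 6; s[11] = 0; s[12] = 11; s[13] = 3; s[14] = 7; s[15] = 8; s[16] = 3; s[17] = 8; s[18] = 0; s[19] = 6; s[20] = 4; s[21] = 5; s[22] = 2; s[23] = 4; s[24] = 2; s[25] = 0; s[26] = 8; s[27] = 1; s[28] = 11; s[29] = 7; s[30] = 1; s[31] = 7; s[32] = 0; s[33] = 2; s[34] = 10; s[35] = 6; s[36] = 5; s[37] = 10; s[38] = 5; s[39] = 0; s[40] = 7; s[41] = 9; s[42] = 8; s[43] = 11.
Since (s[42], s[43]) = (s[0], s[1]) = (8, 11) (two consecutive terms determine the rest), the sequence is periodic with period 42.
(1801 - 0) mod 42 = 37, so s[1801] = s[37] = 10.

10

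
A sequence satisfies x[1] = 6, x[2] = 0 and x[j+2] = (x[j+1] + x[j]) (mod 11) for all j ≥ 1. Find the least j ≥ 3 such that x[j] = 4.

8

We have x[1] = 6; x[2] = 0; x[3] = 6; x[4] = 6; x[5] = 1; x[6] = 7; x[7] = 8; x[8] = 4; x[9] = 1; x[10] = 5; x[11] = 6; x[12] = 0.
Since (x[11], x[12]) = (x[1], x[2]) = (6, 0) (two consecutive terms determine the rest), the sequence is periodic with period 10.
The value 4 first appears (with j ≥ 3) at x[8].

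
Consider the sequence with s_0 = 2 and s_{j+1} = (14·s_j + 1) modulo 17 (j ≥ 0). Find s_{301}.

We have s_0 = 2,  s_1 = 12,  s_2 = 16,  s_3 = 4,  s_4 = 6,  s_5 = 0,  s_6 = 1,  s_7 = 15,  s_8 = 7,  s_9 = 14,  s_{10} = 10,  s_{11} = 5,  s_{12} = 3,  s_{13} = 9,  s_{14} = 8,  s_{15} = 11,  s_{16} = 2.
The sequence repeats with period 16.
(301 - 0) mod 16 = 13, so s_{301} = s_{13} = 9.

9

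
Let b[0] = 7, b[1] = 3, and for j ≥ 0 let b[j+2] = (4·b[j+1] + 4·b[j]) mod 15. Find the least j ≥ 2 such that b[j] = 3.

b[0] = 7,  b[1] = 3,  b[2] = 10,  b[3] = 7,  b[4] = 8,  b[5] = 0,  b[6] = 2,  b[7] = 8,  b[8] = 10,  b[9] = 12,  b[10] = 13,  b[11] = 10,  b[12] = 2,  b[13] = 3,  b[14] = 5,  b[15] = 2,  b[16] = 13,  b[17] = 0,  b[18] = 7,  b[19] = 13,  b[20] = 5,  b[21] = 12,  b[22] = 8,  b[23] = 5,  b[24] = 7,  b[25] = 3.
The sequence repeats with period 24.
The value 3 first appears (with j ≥ 2) at b[13].

13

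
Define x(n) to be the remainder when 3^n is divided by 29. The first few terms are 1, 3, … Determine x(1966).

4

Computing terms: x(0) = 1; x(1) = 3; x(2) = 9; x(3) = 27; x(4) = 23; x(5) = 11; x(6) = 4; x(7) = 12; x(8) = 7; x(9) = 21; x(10) = 5; x(11) = 15; x(12) = 16; x(13) = 19; x(14) = 28; x(15) = 26; x(16) = 20; x(17) = 2; x(18) = 6; x(19) = 18; x(20) = 25; x(21) = 17; x(22) = 22; x(23) = 8; x(24) = 24; x(25) = 14; x(26) = 13; x(27) = 10; x(28) = 1.
Since x(28) = x(0) = 1, the sequence is periodic with period 28.
(1966 - 0) mod 28 = 6, so x(1966) = x(6) = 4.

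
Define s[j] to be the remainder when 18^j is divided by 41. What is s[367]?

37

Computing terms: s[1] = 18,  s[2] = 37,  s[3] = 10,  s[4] = 16,  s[5] = 1,  s[6] = 18.
Since s[6] = s[1] = 18, the sequence is periodic with period 5.
So s[367] = s[1 + ((367-1) mod 5)] = s[2] = 37.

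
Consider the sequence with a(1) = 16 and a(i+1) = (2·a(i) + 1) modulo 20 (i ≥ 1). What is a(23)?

7

Listing terms: a(1) = 16; a(2) = 13; a(3) = 7; a(4) = 15; a(5) = 11; a(6) = 3; a(7) = 7.
Since a(7) = a(3) = 7, the sequence is eventually periodic: after a pre-period of length 2 it cycles with period 4.
For i ≥ 3, a(i) depends only on (i - 3) mod 4. (23 - 3) mod 4 = 0, so a(23) = a(3) = 7.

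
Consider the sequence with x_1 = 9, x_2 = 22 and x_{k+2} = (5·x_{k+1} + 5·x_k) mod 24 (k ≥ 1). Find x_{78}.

17

We have x_1 = 9; x_2 = 22; x_3 = 11; x_4 = 21; x_5 = 16; x_6 = 17; x_7 = 21; x_8 = 22; x_9 = 23; x_{10} = 9; x_{11} = 16; x_{12} = 5; x_{13} = 9; x_{14} = 22.
The sequence repeats with period 12.
So x_{78} = x_{1 + ((78-1) mod 12)} = x_6 = 17.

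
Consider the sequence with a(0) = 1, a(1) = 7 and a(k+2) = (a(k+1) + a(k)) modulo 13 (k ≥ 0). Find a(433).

7

Listing terms: a(0) = 1,  a(1) = 7,  a(2) = 8,  a(3) = 2,  a(4) = 10,  a(5) = 12,  a(6) = 9,  a(7) = 8,  a(8) = 4,  a(9) = 12,  a(10) = 3,  a(11) = 2,  a(12) = 5,  a(13) = 7,  a(14) = 12,  a(15) = 6,  a(16) = 5,  a(17) = 11,  a(18) = 3,  a(19) = 1,  a(20) = 4,  a(21) = 5,  a(22) = 9,  a(23) = 1,  a(24) = 10,  a(25) = 11,  a(26) = 8,  a(27) = 6,  a(28) = 1,  a(29) = 7.
Since (a(28), a(29)) = (a(0), a(1)) = (1, 7) (two consecutive terms determine the rest), the sequence is periodic with period 28.
So a(433) = a(0 + ((433-0) mod 28)) = a(13) = 7.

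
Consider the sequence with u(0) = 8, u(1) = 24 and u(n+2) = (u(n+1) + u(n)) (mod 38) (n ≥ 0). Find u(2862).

8

We have u(0) = 8,  u(1) = 24,  u(2) = 32,  u(3) = 18,  u(4) = 12,  u(5) = 30,  u(6) = 4,  u(7) = 34,  u(8) = 0,  u(9) = 34,  u(10) = 34,  u(11) = 30,  u(12) = 26,  u(13) = 18,  u(14) = 6,  u(15) = 24,  u(16) = 30,  u(17) = 16,  u(18) = 8,  u(19) = 24.
Since (u(18), u(19)) = (u(0), u(1)) = (8, 24) (two consecutive terms determine the rest), the sequence is periodic with period 18.
So u(2862) = u(0 + ((2862-0) mod 18)) = u(0) = 8.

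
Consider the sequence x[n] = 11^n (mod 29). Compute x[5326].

9

Listing terms: x[1] = 11,  x[2] = 5,  x[3] = 26,  x[4] = 25,  x[5] = 14,  x[6] = 9,  x[7] = 12,  x[8] = 16,  x[9] = 2,  x[10] = 22,  x[11] = 10,  x[12] = 23,  x[13] = 21,  x[14] = 28,  x[15] = 18,  x[16] = 24,  x[17] = 3,  x[18] = 4,  x[19] = 15,  x[20] = 20,  x[21] = 17,  x[22] = 13,  x[23] = 27,  x[24] = 7,  x[25] = 19,  x[26] = 6,  x[27] = 8,  x[28] = 1,  x[29] = 11.
The sequence repeats with period 28.
(5326 - 1) mod 28 = 5, so x[5326] = x[6] = 9.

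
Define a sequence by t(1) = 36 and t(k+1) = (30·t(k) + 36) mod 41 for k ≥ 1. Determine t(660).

6

t(1) = 36, t(2) = 9, t(3) = 19, t(4) = 32, t(5) = 12, t(6) = 27, t(7) = 26, t(8) = 37, t(9) = 39, t(10) = 17, t(11) = 13, t(12) = 16, t(13) = 24, t(14) = 18, t(15) = 2, t(16) = 14, t(17) = 5, t(18) = 22, t(19) = 40, t(20) = 6, t(21) = 11, t(22) = 38, t(23) = 28, t(24) = 15, t(25) = 35, t(26) = 20, t(27) = 21, t(28) = 10, t(29) = 8, t(30) = 30, t(31) = 34, t(32) = 31, t(33) = 23, t(34) = 29, t(35) = 4, t(36) = 33, t(37) = 1, t(38) = 25, t(39) = 7, t(40) = 0, t(41) = 36.
Since t(41) = t(1) = 36, the sequence is periodic with period 40.
(660 - 1) mod 40 = 19, so t(660) = t(20) = 6.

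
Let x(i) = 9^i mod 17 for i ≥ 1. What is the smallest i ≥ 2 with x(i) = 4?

6

Listing terms: x(1) = 9,  x(2) = 13,  x(3) = 15,  x(4) = 16,  x(5) = 8,  x(6) = 4,  x(7) = 2,  x(8) = 1,  x(9) = 9.
The sequence repeats with period 8.
The value 4 first appears (with i ≥ 2) at x(6).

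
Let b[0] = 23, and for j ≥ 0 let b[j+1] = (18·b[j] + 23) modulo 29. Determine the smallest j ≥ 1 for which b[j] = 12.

3

We have b[0] = 23; b[1] = 2; b[2] = 1; b[3] = 12; b[4] = 7; b[5] = 4; b[6] = 8; b[7] = 22; b[8] = 13; b[9] = 25; b[10] = 9; b[11] = 11; b[12] = 18; b[13] = 28; b[14] = 5; b[15] = 26; b[16] = 27; b[17] = 16; b[18] = 21; b[19] = 24; b[20] = 20; b[21] = 6; b[22] = 15; b[23] = 3; b[24] = 19; b[25] = 17; b[26] = 10; b[27] = 0; b[28] = 23.
The sequence repeats with period 28.
The value 12 first appears (with j ≥ 1) at b[3].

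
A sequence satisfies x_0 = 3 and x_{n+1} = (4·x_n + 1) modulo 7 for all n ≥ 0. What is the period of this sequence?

We have x_0 = 3,  x_1 = 6,  x_2 = 4,  x_3 = 3.
Since x_3 = x_0 = 3, the sequence is periodic with period 3.

3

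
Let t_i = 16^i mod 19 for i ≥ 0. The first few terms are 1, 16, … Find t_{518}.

4

Listing terms: t_0 = 1; t_1 = 16; t_2 = 9; t_3 = 11; t_4 = 5; t_5 = 4; t_6 = 7; t_7 = 17; t_8 = 6; t_9 = 1.
Since t_9 = t_0 = 1, the sequence is periodic with period 9.
So t_{518} = t_{0 + ((518-0) mod 9)} = t_5 = 4.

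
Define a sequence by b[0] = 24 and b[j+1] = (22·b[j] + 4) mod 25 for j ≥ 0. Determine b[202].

b[0] = 24; b[1] = 7; b[2] = 8; b[3] = 5; b[4] = 14; b[5] = 12; b[6] = 18; b[7] = 0; b[8] = 4; b[9] = 17; b[10] = 3; b[11] = 20; b[12] = 19; b[13] = 22; b[14] = 13; b[15] = 15; b[16] = 9; b[17] = 2; b[18] = 23; b[19] = 10; b[20] = 24.
Since b[20] = b[0] = 24, the sequence is periodic with period 20.
So b[202] = b[0 + ((202-0) mod 20)] = b[2] = 8.

8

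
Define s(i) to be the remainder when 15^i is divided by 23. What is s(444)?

We have s(0) = 1, s(1) = 15, s(2) = 18, s(3) = 17, s(4) = 2, s(5) = 7, s(6) = 13, s(7) = 11, s(8) = 4, s(9) = 14, s(10) = 3, s(11) = 22, s(12) = 8, s(13) = 5, s(14) = 6, s(15) = 21, s(16) = 16, s(17) = 10, s(18) = 12, s(19) = 19, s(20) = 9, s(21) = 20, s(22) = 1.
The sequence repeats with period 22.
(444 - 0) mod 22 = 4, so s(444) = s(4) = 2.

2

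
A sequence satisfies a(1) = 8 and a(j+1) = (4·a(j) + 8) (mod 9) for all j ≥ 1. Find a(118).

We have a(1) = 8, a(2) = 4, a(3) = 6, a(4) = 5, a(5) = 1, a(6) = 3, a(7) = 2, a(8) = 7, a(9) = 0, a(10) = 8.
Since a(10) = a(1) = 8, the sequence is periodic with period 9.
(118 - 1) mod 9 = 0, so a(118) = a(1) = 8.

8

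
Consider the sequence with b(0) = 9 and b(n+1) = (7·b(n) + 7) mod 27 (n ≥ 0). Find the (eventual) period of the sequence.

Computing terms: b(0) = 9, b(1) = 16, b(2) = 11, b(3) = 3, b(4) = 1, b(5) = 14, b(6) = 24, b(7) = 13, b(8) = 17, b(9) = 18, b(10) = 25, b(11) = 20, b(12) = 12, b(13) = 10, b(14) = 23, b(15) = 6, b(16) = 22, b(17) = 26, b(18) = 0, b(19) = 7, b(20) = 2, b(21) = 21, b(22) = 19, b(23) = 5, b(24) = 15, b(25) = 4, b(26) = 8, b(27) = 9.
The sequence repeats with period 27.

27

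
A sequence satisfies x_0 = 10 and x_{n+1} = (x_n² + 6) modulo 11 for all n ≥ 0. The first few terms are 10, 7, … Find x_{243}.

x_0 = 10,  x_1 = 7,  x_2 = 0,  x_3 = 6,  x_4 = 9,  x_5 = 10.
The sequence repeats with period 5.
So x_{243} = x_{0 + ((243-0) mod 5)} = x_3 = 6.

6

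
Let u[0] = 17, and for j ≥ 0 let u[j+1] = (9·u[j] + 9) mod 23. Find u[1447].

13

u[0] = 17; u[1] = 1; u[2] = 18; u[3] = 10; u[4] = 7; u[5] = 3; u[6] = 13; u[7] = 11; u[8] = 16; u[9] = 15; u[10] = 6; u[11] = 17.
The sequence repeats with period 11.
So u[1447] = u[0 + ((1447-0) mod 11)] = u[6] = 13.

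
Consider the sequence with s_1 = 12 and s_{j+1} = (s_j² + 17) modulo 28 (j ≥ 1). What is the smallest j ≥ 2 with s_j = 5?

4

Computing terms: s_1 = 12, s_2 = 21, s_3 = 10, s_4 = 5, s_5 = 14, s_6 = 17, s_7 = 26, s_8 = 21.
Since s_8 = s_2 = 21, the sequence is eventually periodic: after a pre-period of length 1 it cycles with period 6.
The value 5 first appears (with j ≥ 2) at s_4.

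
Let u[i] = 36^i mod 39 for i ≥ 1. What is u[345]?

Computing terms: u[1] = 36,  u[2] = 9,  u[3] = 12,  u[4] = 3,  u[5] = 30,  u[6] = 27,  u[7] = 36.
The sequence repeats with period 6.
(345 - 1) mod 6 = 2, so u[345] = u[3] = 12.

12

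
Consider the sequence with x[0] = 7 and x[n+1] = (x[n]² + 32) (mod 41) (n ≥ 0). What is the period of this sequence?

7

We have x[0] = 7; x[1] = 40; x[2] = 33; x[3] = 14; x[4] = 23; x[5] = 28; x[6] = 37; x[7] = 7.
The sequence repeats with period 7.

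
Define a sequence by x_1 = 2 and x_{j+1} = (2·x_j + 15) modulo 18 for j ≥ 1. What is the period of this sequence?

6

Listing terms: x_1 = 2,  x_2 = 1,  x_3 = 17,  x_4 = 13,  x_5 = 5,  x_6 = 7,  x_7 = 11,  x_8 = 1.
Since x_8 = x_2 = 1, the sequence is eventually periodic: after a pre-period of length 1 it cycles with period 6.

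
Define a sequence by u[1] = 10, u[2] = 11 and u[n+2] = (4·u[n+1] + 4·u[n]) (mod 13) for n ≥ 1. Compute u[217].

Listing terms: u[1] = 10; u[2] = 11; u[3] = 6; u[4] = 3; u[5] = 10; u[6] = 0; u[7] = 1; u[8] = 4; u[9] = 7; u[10] = 5; u[11] = 9; u[12] = 4; u[13] = 0; u[14] = 3; u[15] = 12; u[16] = 8; u[17] = 2; u[18] = 1; u[19] = 12; u[20] = 0; u[21] = 9; u[22] = 10; u[23] = 11.
The sequence repeats with period 21.
(217 - 1) mod 21 = 6, so u[217] = u[7] = 1.

1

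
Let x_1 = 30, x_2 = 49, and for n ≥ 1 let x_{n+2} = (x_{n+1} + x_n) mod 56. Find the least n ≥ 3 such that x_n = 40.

x_1 = 30, x_2 = 49, x_3 = 23, x_4 = 16, x_5 = 39, x_6 = 55, x_7 = 38, x_8 = 37, x_9 = 19, x_{10} = 0, x_{11} = 19, x_{12} = 19, x_{13} = 38, x_{14} = 1, x_{15} = 39, x_{16} = 40, x_{17} = 23, x_{18} = 7, x_{19} = 30, x_{20} = 37, x_{21} = 11, x_{22} = 48, x_{23} = 3, x_{24} = 51, x_{25} = 54, x_{26} = 49, x_{27} = 47, x_{28} = 40, x_{29} = 31, x_{30} = 15, x_{31} = 46, x_{32} = 5, x_{33} = 51, x_{34} = 0, x_{35} = 51, x_{36} = 51, x_{37} = 46, x_{38} = 41, x_{39} = 31, x_{40} = 16, x_{41} = 47, x_{42} = 7, x_{43} = 54, x_{44} = 5, x_{45} = 3, x_{46} = 8, x_{47} = 11, x_{48} = 19, x_{49} = 30, x_{50} = 49.
Since (x_{49}, x_{50}) = (x_1, x_2) = (30, 49) (two consecutive terms determine the rest), the sequence is periodic with period 48.
The value 40 first appears (with n ≥ 3) at x_{16}.

16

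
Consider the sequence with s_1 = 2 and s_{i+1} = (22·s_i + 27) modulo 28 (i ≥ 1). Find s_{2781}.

1

We have s_1 = 2,  s_2 = 15,  s_3 = 21,  s_4 = 13,  s_5 = 5,  s_6 = 25,  s_7 = 17,  s_8 = 9,  s_9 = 1,  s_{10} = 21.
Since s_{10} = s_3 = 21, the sequence is eventually periodic: after a pre-period of length 2 it cycles with period 7.
For i ≥ 3, s_i depends only on (i - 3) mod 7. (2781 - 3) mod 7 = 6, so s_{2781} = s_9 = 1.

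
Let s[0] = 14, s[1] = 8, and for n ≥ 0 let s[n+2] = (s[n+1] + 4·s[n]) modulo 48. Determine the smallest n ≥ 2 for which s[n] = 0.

Listing terms: s[0] = 14; s[1] = 8; s[2] = 16; s[3] = 0; s[4] = 16; s[5] = 16; s[6] = 32; s[7] = 0; s[8] = 32; s[9] = 32; s[10] = 16; s[11] = 0.
Since (s[10], s[11]) = (s[2], s[3]) = (16, 0) (two consecutive terms determine the rest), the sequence is eventually periodic: after a pre-period of length 2 it cycles with period 8.
The value 0 first appears (with n ≥ 2) at s[3].

3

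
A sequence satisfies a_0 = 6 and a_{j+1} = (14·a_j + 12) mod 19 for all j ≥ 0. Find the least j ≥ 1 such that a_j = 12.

Listing terms: a_0 = 6, a_1 = 1, a_2 = 7, a_3 = 15, a_4 = 13, a_5 = 4, a_6 = 11, a_7 = 14, a_8 = 18, a_9 = 17, a_{10} = 3, a_{11} = 16, a_{12} = 8, a_{13} = 10, a_{14} = 0, a_{15} = 12, a_{16} = 9, a_{17} = 5, a_{18} = 6.
Since a_{18} = a_0 = 6, the sequence is periodic with period 18.
The value 12 first appears (with j ≥ 1) at a_{15}.

15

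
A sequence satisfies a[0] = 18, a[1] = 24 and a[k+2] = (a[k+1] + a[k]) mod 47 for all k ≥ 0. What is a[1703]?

We have a[0] = 18,  a[1] = 24,  a[2] = 42,  a[3] = 19,  a[4] = 14,  a[5] = 33,  a[6] = 0,  a[7] = 33,  a[8] = 33,  a[9] = 19,  a[10] = 5,  a[11] = 24,  a[12] = 29,  a[13] = 6,  a[14] = 35,  a[15] = 41,  a[16] = 29,  a[17] = 23,  a[18] = 5,  a[19] = 28,  a[20] = 33,  a[21] = 14,  a[22] = 0,  a[23] = 14,  a[24] = 14,  a[25] = 28,  a[26] = 42,  a[27] = 23,  a[28] = 18,  a[29] = 41,  a[30] = 12,  a[31] = 6,  a[32] = 18,  a[33] = 24.
Since (a[32], a[33]) = (a[0], a[1]) = (18, 24) (two consecutive terms determine the rest), the sequence is periodic with period 32.
So a[1703] = a[0 + ((1703-0) mod 32)] = a[7] = 33.

33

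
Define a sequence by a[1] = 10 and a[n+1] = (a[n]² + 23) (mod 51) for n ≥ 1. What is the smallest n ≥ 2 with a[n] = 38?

Computing terms: a[1] = 10,  a[2] = 21,  a[3] = 5,  a[4] = 48,  a[5] = 32,  a[6] = 27,  a[7] = 38,  a[8] = 39,  a[9] = 14,  a[10] = 15,  a[11] = 44,  a[12] = 21.
Since a[12] = a[2] = 21, the sequence is eventually periodic: after a pre-period of length 1 it cycles with period 10.
The value 38 first appears (with n ≥ 2) at a[7].

7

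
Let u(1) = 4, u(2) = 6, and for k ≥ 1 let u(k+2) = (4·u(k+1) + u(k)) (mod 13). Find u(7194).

Listing terms: u(1) = 4; u(2) = 6; u(3) = 2; u(4) = 1; u(5) = 6; u(6) = 12; u(7) = 2; u(8) = 7; u(9) = 4; u(10) = 10; u(11) = 5; u(12) = 4; u(13) = 8; u(14) = 10; u(15) = 9; u(16) = 7; u(17) = 11; u(18) = 12; u(19) = 7; u(20) = 1; u(21) = 11; u(22) = 6; u(23) = 9; u(24) = 3; u(25) = 8; u(26) = 9; u(27) = 5; u(28) = 3; u(29) = 4; u(30) = 6.
The sequence repeats with period 28.
So u(7194) = u(1 + ((7194-1) mod 28)) = u(26) = 9.

9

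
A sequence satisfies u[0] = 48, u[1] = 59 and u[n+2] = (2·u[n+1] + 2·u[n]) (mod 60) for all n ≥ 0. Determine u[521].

Computing terms: u[0] = 48, u[1] = 59, u[2] = 34, u[3] = 6, u[4] = 20, u[5] = 52, u[6] = 24, u[7] = 32, u[8] = 52, u[9] = 48, u[10] = 20, u[11] = 16, u[12] = 12, u[13] = 56, u[14] = 16, u[15] = 24, u[16] = 20, u[17] = 28, u[18] = 36, u[19] = 8, u[20] = 28, u[21] = 12, u[22] = 20, u[23] = 4, u[24] = 48, u[25] = 44, u[26] = 4, u[27] = 36, u[28] = 20, u[29] = 52.
Since (u[28], u[29]) = (u[4], u[5]) = (20, 52) (two consecutive terms determine the rest), the sequence is eventually periodic: after a pre-period of length 4 it cycles with period 24.
For n ≥ 4, u[n] depends only on (n - 4) mod 24. (521 - 4) mod 24 = 13, so u[521] = u[17] = 28.

28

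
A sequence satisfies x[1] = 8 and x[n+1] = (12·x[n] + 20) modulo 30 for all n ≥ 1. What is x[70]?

26

x[1] = 8; x[2] = 26; x[3] = 2; x[4] = 14; x[5] = 8.
Since x[5] = x[1] = 8, the sequence is periodic with period 4.
So x[70] = x[1 + ((70-1) mod 4)] = x[2] = 26.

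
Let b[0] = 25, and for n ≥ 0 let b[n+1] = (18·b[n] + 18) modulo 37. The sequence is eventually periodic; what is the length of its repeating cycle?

Listing terms: b[0] = 25; b[1] = 24; b[2] = 6; b[3] = 15; b[4] = 29; b[5] = 22; b[6] = 7; b[7] = 33; b[8] = 20; b[9] = 8; b[10] = 14; b[11] = 11; b[12] = 31; b[13] = 21; b[14] = 26; b[15] = 5; b[16] = 34; b[17] = 1; b[18] = 36; b[19] = 0; b[20] = 18; b[21] = 9; b[22] = 32; b[23] = 2; b[24] = 17; b[25] = 28; b[26] = 4; b[27] = 16; b[28] = 10; b[29] = 13; b[30] = 30; b[31] = 3; b[32] = 35; b[33] = 19; b[34] = 27; b[35] = 23; b[36] = 25.
Since b[36] = b[0] = 25, the sequence is periodic with period 36.

36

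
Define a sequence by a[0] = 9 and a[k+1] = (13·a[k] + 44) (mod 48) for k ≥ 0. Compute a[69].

33

Computing terms: a[0] = 9; a[1] = 17; a[2] = 25; a[3] = 33; a[4] = 41; a[5] = 1; a[6] = 9.
Since a[6] = a[0] = 9, the sequence is periodic with period 6.
(69 - 0) mod 6 = 3, so a[69] = a[3] = 33.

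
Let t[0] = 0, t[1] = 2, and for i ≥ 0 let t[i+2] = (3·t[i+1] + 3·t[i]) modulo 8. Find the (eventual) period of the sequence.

3

Computing terms: t[0] = 0, t[1] = 2, t[2] = 6, t[3] = 0, t[4] = 2.
The sequence repeats with period 3.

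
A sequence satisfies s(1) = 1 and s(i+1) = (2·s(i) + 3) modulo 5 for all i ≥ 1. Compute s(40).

We have s(1) = 1, s(2) = 0, s(3) = 3, s(4) = 4, s(5) = 1.
Since s(5) = s(1) = 1, the sequence is periodic with period 4.
So s(40) = s(1 + ((40-1) mod 4)) = s(4) = 4.

4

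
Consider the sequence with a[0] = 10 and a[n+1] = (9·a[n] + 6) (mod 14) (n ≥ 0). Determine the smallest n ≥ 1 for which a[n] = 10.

3

Computing terms: a[0] = 10,  a[1] = 12,  a[2] = 2,  a[3] = 10.
Since a[3] = a[0] = 10, the sequence is periodic with period 3.
The value 10 next appears (with n ≥ 1) at a[3].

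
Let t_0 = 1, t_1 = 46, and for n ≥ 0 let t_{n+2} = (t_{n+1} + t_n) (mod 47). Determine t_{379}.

34

t_0 = 1,  t_1 = 46,  t_2 = 0,  t_3 = 46,  t_4 = 46,  t_5 = 45,  t_6 = 44,  t_7 = 42,  t_8 = 39,  t_9 = 34,  t_{10} = 26,  t_{11} = 13,  t_{12} = 39,  t_{13} = 5,  t_{14} = 44,  t_{15} = 2,  t_{16} = 46,  t_{17} = 1,  t_{18} = 0,  t_{19} = 1,  t_{20} = 1,  t_{21} = 2,  t_{22} = 3,  t_{23} = 5,  t_{24} = 8,  t_{25} = 13,  t_{26} = 21,  t_{27} = 34,  t_{28} = 8,  t_{29} = 42,  t_{30} = 3,  t_{31} = 45,  t_{32} = 1,  t_{33} = 46.
Since (t_{32}, t_{33}) = (t_0, t_1) = (1, 46) (two consecutive terms determine the rest), the sequence is periodic with period 32.
So t_{379} = t_{0 + ((379-0) mod 32)} = t_{27} = 34.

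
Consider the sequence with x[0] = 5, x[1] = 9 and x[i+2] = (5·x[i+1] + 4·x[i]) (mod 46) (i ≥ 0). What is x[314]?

37

Computing terms: x[0] = 5, x[1] = 9, x[2] = 19, x[3] = 39, x[4] = 41, x[5] = 39, x[6] = 37, x[7] = 19, x[8] = 13, x[9] = 3, x[10] = 21, x[11] = 25, x[12] = 25, x[13] = 41, x[14] = 29, x[15] = 33, x[16] = 5, x[17] = 19, x[18] = 23, x[19] = 7, x[20] = 35, x[21] = 19, x[22] = 5, x[23] = 9.
Since (x[22], x[23]) = (x[0], x[1]) = (5, 9) (two consecutive terms determine the rest), the sequence is periodic with period 22.
(314 - 0) mod 22 = 6, so x[314] = x[6] = 37.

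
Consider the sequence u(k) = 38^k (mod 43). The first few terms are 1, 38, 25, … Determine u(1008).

1

We have u(0) = 1; u(1) = 38; u(2) = 25; u(3) = 4; u(4) = 23; u(5) = 14; u(6) = 16; u(7) = 6; u(8) = 13; u(9) = 21; u(10) = 24; u(11) = 9; u(12) = 41; u(13) = 10; u(14) = 36; u(15) = 35; u(16) = 40; u(17) = 15; u(18) = 11; u(19) = 31; u(20) = 17; u(21) = 1.
Since u(21) = u(0) = 1, the sequence is periodic with period 21.
(1008 - 0) mod 21 = 0, so u(1008) = u(0) = 1.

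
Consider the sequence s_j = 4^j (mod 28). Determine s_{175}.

4

s_1 = 4,  s_2 = 16,  s_3 = 8,  s_4 = 4.
Since s_4 = s_1 = 4, the sequence is periodic with period 3.
(175 - 1) mod 3 = 0, so s_{175} = s_1 = 4.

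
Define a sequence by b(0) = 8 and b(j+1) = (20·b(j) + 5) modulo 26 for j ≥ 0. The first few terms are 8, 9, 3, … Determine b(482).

Listing terms: b(0) = 8,  b(1) = 9,  b(2) = 3,  b(3) = 13,  b(4) = 5,  b(5) = 1,  b(6) = 25,  b(7) = 11,  b(8) = 17,  b(9) = 7,  b(10) = 15,  b(11) = 19,  b(12) = 21,  b(13) = 9.
Since b(13) = b(1) = 9, the sequence is eventually periodic: after a pre-period of length 1 it cycles with period 12.
For j ≥ 1, b(j) depends only on (j - 1) mod 12. (482 - 1) mod 12 = 1, so b(482) = b(2) = 3.

3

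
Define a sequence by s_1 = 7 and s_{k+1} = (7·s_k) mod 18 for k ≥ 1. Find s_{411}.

1

s_1 = 7, s_2 = 13, s_3 = 1, s_4 = 7.
The sequence repeats with period 3.
(411 - 1) mod 3 = 2, so s_{411} = s_3 = 1.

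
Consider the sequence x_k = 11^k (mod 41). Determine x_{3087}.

Listing terms: x_1 = 11,  x_2 = 39,  x_3 = 19,  x_4 = 4,  x_5 = 3,  x_6 = 33,  x_7 = 35,  x_8 = 16,  x_9 = 12,  x_{10} = 9,  x_{11} = 17,  x_{12} = 23,  x_{13} = 7,  x_{14} = 36,  x_{15} = 27,  x_{16} = 10,  x_{17} = 28,  x_{18} = 21,  x_{19} = 26,  x_{20} = 40,  x_{21} = 30,  x_{22} = 2,  x_{23} = 22,  x_{24} = 37,  x_{25} = 38,  x_{26} = 8,  x_{27} = 6,  x_{28} = 25,  x_{29} = 29,  x_{30} = 32,  x_{31} = 24,  x_{32} = 18,  x_{33} = 34,  x_{34} = 5,  x_{35} = 14,  x_{36} = 31,  x_{37} = 13,  x_{38} = 20,  x_{39} = 15,  x_{40} = 1,  x_{41} = 11.
The sequence repeats with period 40.
(3087 - 1) mod 40 = 6, so x_{3087} = x_7 = 35.

35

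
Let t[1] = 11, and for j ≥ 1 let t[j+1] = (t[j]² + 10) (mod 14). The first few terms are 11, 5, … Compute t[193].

We have t[1] = 11; t[2] = 5; t[3] = 7; t[4] = 3; t[5] = 5.
Since t[5] = t[2] = 5, the sequence is eventually periodic: after a pre-period of length 1 it cycles with period 3.
For j ≥ 2, t[j] depends only on (j - 2) mod 3. (193 - 2) mod 3 = 2, so t[193] = t[4] = 3.

3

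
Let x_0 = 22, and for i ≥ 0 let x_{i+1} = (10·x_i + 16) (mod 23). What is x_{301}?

We have x_0 = 22; x_1 = 6; x_2 = 7; x_3 = 17; x_4 = 2; x_5 = 13; x_6 = 8; x_7 = 4; x_8 = 10; x_9 = 1; x_{10} = 3; x_{11} = 0; x_{12} = 16; x_{13} = 15; x_{14} = 5; x_{15} = 20; x_{16} = 9; x_{17} = 14; x_{18} = 18; x_{19} = 12; x_{20} = 21; x_{21} = 19; x_{22} = 22.
The sequence repeats with period 22.
So x_{301} = x_{0 + ((301-0) mod 22)} = x_{15} = 20.

20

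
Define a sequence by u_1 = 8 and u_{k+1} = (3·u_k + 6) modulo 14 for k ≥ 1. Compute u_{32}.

u_1 = 8; u_2 = 2; u_3 = 12; u_4 = 0; u_5 = 6; u_6 = 10; u_7 = 8.
The sequence repeats with period 6.
(32 - 1) mod 6 = 1, so u_{32} = u_2 = 2.

2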